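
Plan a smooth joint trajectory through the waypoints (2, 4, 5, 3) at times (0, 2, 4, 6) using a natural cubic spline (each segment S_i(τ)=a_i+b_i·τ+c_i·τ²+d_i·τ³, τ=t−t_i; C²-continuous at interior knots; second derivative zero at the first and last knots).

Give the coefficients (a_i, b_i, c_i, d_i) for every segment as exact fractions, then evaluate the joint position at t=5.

Δ: Δ0=1, Δ1=1/2, Δ2=-1
row 1: diag=8, rhs=-3; c'=1/4, d'=-3/8
row 2: denom=8−2·1/4=15/2; d'=(-9−2·-3/8)/(15/2)=-11/10
back: M2=-11/10
back: M1=-3/8−1/4·-11/10=-1/10
M: M0=0, M1=-1/10, M2=-11/10, M3=0
seg 0: a=2, c=M0/2=0, d=(M1−M0)/(6·2)=-1/120, b=Δ0−h0·(2M0+M1)/6=31/30
seg 1: a=4, c=M1/2=-1/20, d=(M2−M1)/(6·2)=-1/12, b=Δ1−h1·(2M1+M2)/6=14/15
seg 2: a=5, c=M2/2=-11/20, d=(M3−M2)/(6·2)=11/120, b=Δ2−h2·(2M2+M3)/6=-4/15
t_q=5 → seg 2, τ=1; S=5+-4/15·τ+-11/20·τ²+11/120·τ³=171/40

  seg 0: a=2 b=31/30 c=0 d=-1/120
  seg 1: a=4 b=14/15 c=-1/20 d=-1/12
  seg 2: a=5 b=-4/15 c=-11/20 d=11/120
S(5) = 171/40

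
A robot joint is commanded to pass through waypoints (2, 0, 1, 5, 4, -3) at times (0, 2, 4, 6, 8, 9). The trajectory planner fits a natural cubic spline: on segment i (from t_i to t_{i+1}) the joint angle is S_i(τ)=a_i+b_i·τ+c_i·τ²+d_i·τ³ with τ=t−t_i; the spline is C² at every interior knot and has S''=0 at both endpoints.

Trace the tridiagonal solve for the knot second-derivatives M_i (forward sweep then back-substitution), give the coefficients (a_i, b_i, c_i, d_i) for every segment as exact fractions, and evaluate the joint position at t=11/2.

Δ: Δ0=-1, Δ1=1/2, Δ2=2, Δ3=-1/2, Δ4=-7
row 1: diag=8, rhs=9; c'=1/4, d'=9/8
row 2: denom=8−2·1/4=15/2; d'=(9−2·9/8)/(15/2)=9/10
row 3: denom=8−2·4/15=112/15; d'=(-15−2·9/10)/(112/15)=-9/4
row 4: denom=6−2·15/56=153/28; d'=(-39−2·-9/4)/(153/28)=-322/51
back: M4=-322/51
back: M3=-9/4−15/56·-322/51=-19/34
back: M2=9/10−4/15·-19/34=107/102
back: M1=9/8−1/4·107/102=44/51
M: M0=0, M1=44/51, M2=107/102, M3=-19/34, M4=-322/51, M5=0
seg 0: a=2, c=M0/2=0, d=(M1−M0)/(6·2)=11/153, b=Δ0−h0·(2M0+M1)/6=-197/153
seg 1: a=0, c=M1/2=22/51, d=(M2−M1)/(6·2)=19/1224, b=Δ1−h1·(2M1+M2)/6=-65/153
seg 2: a=1, c=M2/2=107/204, d=(M3−M2)/(6·2)=-41/306, b=Δ2−h2·(2M2+M3)/6=455/306
seg 3: a=5, c=M3/2=-19/68, d=(M4−M3)/(6·2)=-587/1224, b=Δ3−h3·(2M3+M4)/6=605/306
seg 4: a=4, c=M4/2=-161/51, d=(M5−M4)/(6·1)=161/153, b=Δ4−h4·(2M4+M5)/6=-749/153
t_q=11/2 → seg 2, τ=3/2; S=1+455/306·τ+107/204·τ²+-41/306·τ³=95/24

  seg 0: a=2 b=-197/153 c=0 d=11/153
  seg 1: a=0 b=-65/153 c=22/51 d=19/1224
  seg 2: a=1 b=455/306 c=107/204 d=-41/306
  seg 3: a=5 b=605/306 c=-19/68 d=-587/1224
  seg 4: a=4 b=-749/153 c=-161/51 d=161/153
S(11/2) = 95/24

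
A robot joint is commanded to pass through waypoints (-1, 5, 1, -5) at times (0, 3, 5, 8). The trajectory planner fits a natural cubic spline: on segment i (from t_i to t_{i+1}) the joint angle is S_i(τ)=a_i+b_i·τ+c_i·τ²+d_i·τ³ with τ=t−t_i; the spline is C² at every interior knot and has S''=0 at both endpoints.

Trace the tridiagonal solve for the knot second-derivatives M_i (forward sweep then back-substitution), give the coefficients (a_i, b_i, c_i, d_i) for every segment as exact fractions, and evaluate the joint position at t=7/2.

  seg 0: a=-1 b=13/4 c=0 d=-5/36
  seg 1: a=5 b=-1/2 c=-5/4 d=1/4
  seg 2: a=1 b=-5/2 c=1/4 d=-1/36
S(7/2) = 143/32

Δ: Δ0=2, Δ1=-2, Δ2=-2
row 1: diag=10, rhs=-24; c'=1/5, d'=-12/5
row 2: denom=10−2·1/5=48/5; d'=(0−2·-12/5)/(48/5)=1/2
back: M2=1/2
back: M1=-12/5−1/5·1/2=-5/2
M: M0=0, M1=-5/2, M2=1/2, M3=0
seg 0: a=-1, c=M0/2=0, d=(M1−M0)/(6·3)=-5/36, b=Δ0−h0·(2M0+M1)/6=13/4
seg 1: a=5, c=M1/2=-5/4, d=(M2−M1)/(6·2)=1/4, b=Δ1−h1·(2M1+M2)/6=-1/2
seg 2: a=1, c=M2/2=1/4, d=(M3−M2)/(6·3)=-1/36, b=Δ2−h2·(2M2+M3)/6=-5/2
t_q=7/2 → seg 1, τ=1/2; S=5+-1/2·τ+-5/4·τ²+1/4·τ³=143/32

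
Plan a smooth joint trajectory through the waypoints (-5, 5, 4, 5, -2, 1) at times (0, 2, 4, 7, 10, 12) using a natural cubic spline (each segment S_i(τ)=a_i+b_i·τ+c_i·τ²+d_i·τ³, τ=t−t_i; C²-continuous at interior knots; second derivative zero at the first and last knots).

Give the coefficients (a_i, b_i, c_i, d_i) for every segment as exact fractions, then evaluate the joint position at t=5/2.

Δ: Δ0=5, Δ1=-1/2, Δ2=1/3, Δ3=-7/3, Δ4=3/2
row 1: diag=8, rhs=-33; c'=1/4, d'=-33/8
row 2: denom=10−2·1/4=19/2; d'=(5−2·-33/8)/(19/2)=53/38
row 3: denom=12−3·6/19=210/19; d'=(-16−3·53/38)/(210/19)=-767/420
row 4: denom=10−3·19/70=643/70; d'=(23−3·-767/420)/(643/70)=3987/1286
back: M4=3987/1286
back: M3=-767/420−19/70·3987/1286=-5146/1929
back: M2=53/38−6/19·-5146/1929=2877/1286
back: M1=-33/8−1/4·2877/1286=-3012/643
M: M0=0, M1=-3012/643, M2=2877/1286, M3=-5146/1929, M4=3987/1286, M5=0
seg 0: a=-5, c=M0/2=0, d=(M1−M0)/(6·2)=-251/643, b=Δ0−h0·(2M0+M1)/6=4219/643
seg 1: a=5, c=M1/2=-1506/643, d=(M2−M1)/(6·2)=2967/5144, b=Δ1−h1·(2M1+M2)/6=1207/643
seg 2: a=4, c=M2/2=2877/2572, d=(M3−M2)/(6·3)=-18923/69444, b=Δ2−h2·(2M2+M3)/6=-733/1286
seg 3: a=5, c=M3/2=-2573/1929, d=(M4−M3)/(6·3)=22253/69444, b=Δ3−h3·(2M3+M4)/6=-3127/2572
seg 4: a=-2, c=M4/2=3987/2572, d=(M5−M4)/(6·2)=-1329/5144, b=Δ4−h4·(2M4+M5)/6=-729/1286
t_q=5/2 → seg 1, τ=1/2; S=5+1207/643·τ+-1506/643·τ²+2967/5144·τ³=223255/41152

  seg 0: a=-5 b=4219/643 c=0 d=-251/643
  seg 1: a=5 b=1207/643 c=-1506/643 d=2967/5144
  seg 2: a=4 b=-733/1286 c=2877/2572 d=-18923/69444
  seg 3: a=5 b=-3127/2572 c=-2573/1929 d=22253/69444
  seg 4: a=-2 b=-729/1286 c=3987/2572 d=-1329/5144
S(5/2) = 223255/41152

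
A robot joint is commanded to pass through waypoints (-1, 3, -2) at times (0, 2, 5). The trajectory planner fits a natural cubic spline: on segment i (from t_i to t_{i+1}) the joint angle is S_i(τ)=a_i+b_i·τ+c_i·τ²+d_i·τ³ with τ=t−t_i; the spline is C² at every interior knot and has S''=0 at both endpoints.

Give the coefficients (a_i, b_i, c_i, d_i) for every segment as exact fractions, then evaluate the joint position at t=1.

  seg 0: a=-1 b=41/15 c=0 d=-11/60
  seg 1: a=3 b=8/15 c=-11/10 d=11/90
S(1) = 31/20

Δ: Δ0=2, Δ1=-5/3
row 1: diag=10, rhs=-22; c'=3/10, d'=-11/5
back: M1=-11/5
M: M0=0, M1=-11/5, M2=0
seg 0: a=-1, c=M0/2=0, d=(M1−M0)/(6·2)=-11/60, b=Δ0−h0·(2M0+M1)/6=41/15
seg 1: a=3, c=M1/2=-11/10, d=(M2−M1)/(6·3)=11/90, b=Δ1−h1·(2M1+M2)/6=8/15
t_q=1 → seg 0, τ=1; S=-1+41/15·τ+0·τ²+-11/60·τ³=31/20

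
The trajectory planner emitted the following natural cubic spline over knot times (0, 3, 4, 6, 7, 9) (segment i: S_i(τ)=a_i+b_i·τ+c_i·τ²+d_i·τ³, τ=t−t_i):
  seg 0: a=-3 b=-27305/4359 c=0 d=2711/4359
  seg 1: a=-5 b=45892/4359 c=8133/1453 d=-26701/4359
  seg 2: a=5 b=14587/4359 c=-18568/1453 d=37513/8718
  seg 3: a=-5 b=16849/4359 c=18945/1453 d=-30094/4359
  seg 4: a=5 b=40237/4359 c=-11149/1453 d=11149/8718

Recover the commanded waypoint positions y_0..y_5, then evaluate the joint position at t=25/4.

y_0=-3 y_1=-5 y_2=5 y_3=-5 y_4=5 y_5=3
S(25/4) = -154675/46496

y_0 = S_0(0) = a_0 = -3
y_1 = S_1(0) = a_1 = -5
y_2 = S_2(0) = a_2 = 5
y_3 = S_3(0) = a_3 = -5
y_4 = S_4(0) = a_4 = 5
y_5 = S_4(2) = 3
t_q=25/4 is in segment 3 (τ=1/4); S_3(τ)=-154675/46496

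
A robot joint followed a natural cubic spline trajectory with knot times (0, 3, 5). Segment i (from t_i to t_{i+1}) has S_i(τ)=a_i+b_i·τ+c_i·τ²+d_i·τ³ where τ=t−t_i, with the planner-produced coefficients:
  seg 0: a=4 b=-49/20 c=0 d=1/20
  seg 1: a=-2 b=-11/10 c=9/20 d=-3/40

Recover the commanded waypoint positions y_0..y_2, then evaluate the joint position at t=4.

y_0 = S_0(0) = a_0 = 4
y_1 = S_1(0) = a_1 = -2
y_2 = S_1(2) = -3
t_q=4 is in segment 1 (τ=1); S_1(τ)=-109/40

y_0=4 y_1=-2 y_2=-3
S(4) = -109/40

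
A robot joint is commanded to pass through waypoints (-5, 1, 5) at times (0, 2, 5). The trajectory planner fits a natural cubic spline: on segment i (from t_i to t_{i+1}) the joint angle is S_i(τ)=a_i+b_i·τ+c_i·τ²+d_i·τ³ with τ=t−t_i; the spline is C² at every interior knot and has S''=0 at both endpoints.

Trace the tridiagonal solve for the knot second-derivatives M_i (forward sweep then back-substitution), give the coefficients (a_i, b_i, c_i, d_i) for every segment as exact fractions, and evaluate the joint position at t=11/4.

Δ: Δ0=3, Δ1=4/3
row 1: diag=10, rhs=-10; c'=3/10, d'=-1
back: M1=-1
M: M0=0, M1=-1, M2=0
seg 0: a=-5, c=M0/2=0, d=(M1−M0)/(6·2)=-1/12, b=Δ0−h0·(2M0+M1)/6=10/3
seg 1: a=1, c=M1/2=-1/2, d=(M2−M1)/(6·3)=1/18, b=Δ1−h1·(2M1+M2)/6=7/3
t_q=11/4 → seg 1, τ=3/4; S=1+7/3·τ+-1/2·τ²+1/18·τ³=319/128

  seg 0: a=-5 b=10/3 c=0 d=-1/12
  seg 1: a=1 b=7/3 c=-1/2 d=1/18
S(11/4) = 319/128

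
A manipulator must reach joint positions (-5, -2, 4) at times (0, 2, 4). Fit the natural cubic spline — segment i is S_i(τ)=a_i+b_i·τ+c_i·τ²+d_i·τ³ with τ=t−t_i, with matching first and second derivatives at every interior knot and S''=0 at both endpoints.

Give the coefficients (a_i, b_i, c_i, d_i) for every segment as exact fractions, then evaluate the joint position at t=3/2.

Δ: Δ0=3/2, Δ1=3
row 1: diag=8, rhs=9; c'=1/4, d'=9/8
back: M1=9/8
M: M0=0, M1=9/8, M2=0
seg 0: a=-5, c=M0/2=0, d=(M1−M0)/(6·2)=3/32, b=Δ0−h0·(2M0+M1)/6=9/8
seg 1: a=-2, c=M1/2=9/16, d=(M2−M1)/(6·2)=-3/32, b=Δ1−h1·(2M1+M2)/6=9/4
t_q=3/2 → seg 0, τ=3/2; S=-5+9/8·τ+0·τ²+3/32·τ³=-767/256

  seg 0: a=-5 b=9/8 c=0 d=3/32
  seg 1: a=-2 b=9/4 c=9/16 d=-3/32
S(3/2) = -767/256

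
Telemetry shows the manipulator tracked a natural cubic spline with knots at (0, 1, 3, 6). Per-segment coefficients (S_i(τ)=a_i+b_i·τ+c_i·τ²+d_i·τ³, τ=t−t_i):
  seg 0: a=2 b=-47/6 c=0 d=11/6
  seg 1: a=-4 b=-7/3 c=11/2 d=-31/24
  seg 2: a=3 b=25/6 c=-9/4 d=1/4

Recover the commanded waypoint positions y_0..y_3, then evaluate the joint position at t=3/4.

y_0 = S_0(0) = a_0 = 2
y_1 = S_1(0) = a_1 = -4
y_2 = S_2(0) = a_2 = 3
y_3 = S_2(3) = 2
t_q=3/4 is in segment 0 (τ=3/4); S_0(τ)=-397/128

y_0=2 y_1=-4 y_2=3 y_3=2
S(3/4) = -397/128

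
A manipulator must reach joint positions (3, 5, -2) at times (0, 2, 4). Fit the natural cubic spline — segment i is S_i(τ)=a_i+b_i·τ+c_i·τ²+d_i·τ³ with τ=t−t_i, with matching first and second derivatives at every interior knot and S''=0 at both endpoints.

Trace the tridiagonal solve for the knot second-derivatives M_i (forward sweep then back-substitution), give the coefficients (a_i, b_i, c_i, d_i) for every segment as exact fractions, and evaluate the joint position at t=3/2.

  seg 0: a=3 b=17/8 c=0 d=-9/32
  seg 1: a=5 b=-5/4 c=-27/16 d=9/32
S(3/2) = 1341/256

Δ: Δ0=1, Δ1=-7/2
row 1: diag=8, rhs=-27; c'=1/4, d'=-27/8
back: M1=-27/8
M: M0=0, M1=-27/8, M2=0
seg 0: a=3, c=M0/2=0, d=(M1−M0)/(6·2)=-9/32, b=Δ0−h0·(2M0+M1)/6=17/8
seg 1: a=5, c=M1/2=-27/16, d=(M2−M1)/(6·2)=9/32, b=Δ1−h1·(2M1+M2)/6=-5/4
t_q=3/2 → seg 0, τ=3/2; S=3+17/8·τ+0·τ²+-9/32·τ³=1341/256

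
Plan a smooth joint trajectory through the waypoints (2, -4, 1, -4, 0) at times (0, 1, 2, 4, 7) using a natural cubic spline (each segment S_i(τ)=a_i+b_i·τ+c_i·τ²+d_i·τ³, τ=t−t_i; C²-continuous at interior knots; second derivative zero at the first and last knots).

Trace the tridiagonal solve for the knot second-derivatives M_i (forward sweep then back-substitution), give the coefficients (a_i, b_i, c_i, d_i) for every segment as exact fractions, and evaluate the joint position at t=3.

  seg 0: a=2 b=-2974/321 c=0 d=1048/321
  seg 1: a=-4 b=170/321 c=1048/107 d=-1709/321
  seg 2: a=1 b=1331/321 c=-661/107 d=3665/2568
  seg 3: a=-4 b=-2207/642 c=1021/428 d=-1021/3852
S(3) = 339/856

Δ: Δ0=-6, Δ1=5, Δ2=-5/2, Δ3=4/3
row 1: diag=4, rhs=66; c'=1/4, d'=33/2
row 2: denom=6−1·1/4=23/4; d'=(-45−1·33/2)/(23/4)=-246/23
row 3: denom=10−2·8/23=214/23; d'=(23−2·-246/23)/(214/23)=1021/214
back: M3=1021/214
back: M2=-246/23−8/23·1021/214=-1322/107
back: M1=33/2−1/4·-1322/107=2096/107
M: M0=0, M1=2096/107, M2=-1322/107, M3=1021/214, M4=0
seg 0: a=2, c=M0/2=0, d=(M1−M0)/(6·1)=1048/321, b=Δ0−h0·(2M0+M1)/6=-2974/321
seg 1: a=-4, c=M1/2=1048/107, d=(M2−M1)/(6·1)=-1709/321, b=Δ1−h1·(2M1+M2)/6=170/321
seg 2: a=1, c=M2/2=-661/107, d=(M3−M2)/(6·2)=3665/2568, b=Δ2−h2·(2M2+M3)/6=1331/321
seg 3: a=-4, c=M3/2=1021/428, d=(M4−M3)/(6·3)=-1021/3852, b=Δ3−h3·(2M3+M4)/6=-2207/642
t_q=3 → seg 2, τ=1; S=1+1331/321·τ+-661/107·τ²+3665/2568·τ³=339/856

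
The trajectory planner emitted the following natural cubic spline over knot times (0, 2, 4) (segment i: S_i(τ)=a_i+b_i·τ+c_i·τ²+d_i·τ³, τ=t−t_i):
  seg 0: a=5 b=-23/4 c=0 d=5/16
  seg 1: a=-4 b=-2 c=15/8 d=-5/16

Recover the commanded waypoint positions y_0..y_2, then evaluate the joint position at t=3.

y_0=5 y_1=-4 y_2=-3
S(3) = -71/16

y_0 = S_0(0) = a_0 = 5
y_1 = S_1(0) = a_1 = -4
y_2 = S_1(2) = -3
t_q=3 is in segment 1 (τ=1); S_1(τ)=-71/16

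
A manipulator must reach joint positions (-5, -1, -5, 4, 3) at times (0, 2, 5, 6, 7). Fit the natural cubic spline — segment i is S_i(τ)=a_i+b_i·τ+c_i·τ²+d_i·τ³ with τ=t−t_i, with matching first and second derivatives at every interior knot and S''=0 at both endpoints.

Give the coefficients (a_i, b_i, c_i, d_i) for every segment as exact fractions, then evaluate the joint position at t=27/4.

  seg 0: a=-5 b=1594/411 c=0 d=-193/411
  seg 1: a=-1 b=-722/411 c=-386/137 d=1216/1233
  seg 2: a=-5 b=3274/411 c=830/137 d=-2065/411
  seg 3: a=4 b=2059/411 c=-1235/137 d=1235/411
S(27/4) = 34671/8768

Δ: Δ0=2, Δ1=-4/3, Δ2=9, Δ3=-1
row 1: diag=10, rhs=-20; c'=3/10, d'=-2
row 2: denom=8−3·3/10=71/10; d'=(62−3·-2)/(71/10)=680/71
row 3: denom=4−1·10/71=274/71; d'=(-60−1·680/71)/(274/71)=-2470/137
back: M3=-2470/137
back: M2=680/71−10/71·-2470/137=1660/137
back: M1=-2−3/10·1660/137=-772/137
M: M0=0, M1=-772/137, M2=1660/137, M3=-2470/137, M4=0
seg 0: a=-5, c=M0/2=0, d=(M1−M0)/(6·2)=-193/411, b=Δ0−h0·(2M0+M1)/6=1594/411
seg 1: a=-1, c=M1/2=-386/137, d=(M2−M1)/(6·3)=1216/1233, b=Δ1−h1·(2M1+M2)/6=-722/411
seg 2: a=-5, c=M2/2=830/137, d=(M3−M2)/(6·1)=-2065/411, b=Δ2−h2·(2M2+M3)/6=3274/411
seg 3: a=4, c=M3/2=-1235/137, d=(M4−M3)/(6·1)=1235/411, b=Δ3−h3·(2M3+M4)/6=2059/411
t_q=27/4 → seg 3, τ=3/4; S=4+2059/411·τ+-1235/137·τ²+1235/411·τ³=34671/8768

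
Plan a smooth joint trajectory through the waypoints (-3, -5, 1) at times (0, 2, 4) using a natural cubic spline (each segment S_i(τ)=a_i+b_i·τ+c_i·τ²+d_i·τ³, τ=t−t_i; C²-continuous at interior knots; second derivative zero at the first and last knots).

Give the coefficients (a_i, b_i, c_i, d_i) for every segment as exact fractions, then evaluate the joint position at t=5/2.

  seg 0: a=-3 b=-2 c=0 d=1/4
  seg 1: a=-5 b=1 c=3/2 d=-1/4
S(5/2) = -133/32

Δ: Δ0=-1, Δ1=3
row 1: diag=8, rhs=24; c'=1/4, d'=3
back: M1=3
M: M0=0, M1=3, M2=0
seg 0: a=-3, c=M0/2=0, d=(M1−M0)/(6·2)=1/4, b=Δ0−h0·(2M0+M1)/6=-2
seg 1: a=-5, c=M1/2=3/2, d=(M2−M1)/(6·2)=-1/4, b=Δ1−h1·(2M1+M2)/6=1
t_q=5/2 → seg 1, τ=1/2; S=-5+1·τ+3/2·τ²+-1/4·τ³=-133/32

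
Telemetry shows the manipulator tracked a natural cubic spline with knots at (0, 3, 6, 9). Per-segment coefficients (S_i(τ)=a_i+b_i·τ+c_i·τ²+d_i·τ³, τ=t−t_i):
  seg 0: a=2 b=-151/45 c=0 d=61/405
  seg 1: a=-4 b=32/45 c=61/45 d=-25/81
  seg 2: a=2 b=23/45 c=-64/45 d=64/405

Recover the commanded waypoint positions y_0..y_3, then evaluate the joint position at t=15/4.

y_0=2 y_1=-4 y_2=2 y_3=-5
S(15/4) = -907/320

y_0 = S_0(0) = a_0 = 2
y_1 = S_1(0) = a_1 = -4
y_2 = S_2(0) = a_2 = 2
y_3 = S_2(3) = -5
t_q=15/4 is in segment 1 (τ=3/4); S_1(τ)=-907/320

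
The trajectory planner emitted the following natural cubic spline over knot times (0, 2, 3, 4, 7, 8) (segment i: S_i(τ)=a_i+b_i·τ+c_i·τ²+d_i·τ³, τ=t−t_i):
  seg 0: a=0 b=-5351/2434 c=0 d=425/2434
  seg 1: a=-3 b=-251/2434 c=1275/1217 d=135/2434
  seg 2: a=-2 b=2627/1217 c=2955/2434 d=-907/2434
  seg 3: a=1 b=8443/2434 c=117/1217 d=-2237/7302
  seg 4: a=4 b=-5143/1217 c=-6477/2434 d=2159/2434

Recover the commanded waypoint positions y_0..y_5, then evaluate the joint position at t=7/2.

y_0=0 y_1=-3 y_2=-2 y_3=1 y_4=4 y_5=-2
S(7/2) = -12925/19472

y_0 = S_0(0) = a_0 = 0
y_1 = S_1(0) = a_1 = -3
y_2 = S_2(0) = a_2 = -2
y_3 = S_3(0) = a_3 = 1
y_4 = S_4(0) = a_4 = 4
y_5 = S_4(1) = -2
t_q=7/2 is in segment 2 (τ=1/2); S_2(τ)=-12925/19472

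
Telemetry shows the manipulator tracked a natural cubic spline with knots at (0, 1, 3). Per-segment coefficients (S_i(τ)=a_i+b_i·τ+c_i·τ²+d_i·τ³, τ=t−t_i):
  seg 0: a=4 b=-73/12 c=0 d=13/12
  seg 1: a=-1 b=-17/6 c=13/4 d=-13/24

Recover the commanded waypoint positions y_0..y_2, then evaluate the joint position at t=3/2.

y_0 = S_0(0) = a_0 = 4
y_1 = S_1(0) = a_1 = -1
y_2 = S_1(2) = 2
t_q=3/2 is in segment 1 (τ=1/2); S_1(τ)=-107/64

y_0=4 y_1=-1 y_2=2
S(3/2) = -107/64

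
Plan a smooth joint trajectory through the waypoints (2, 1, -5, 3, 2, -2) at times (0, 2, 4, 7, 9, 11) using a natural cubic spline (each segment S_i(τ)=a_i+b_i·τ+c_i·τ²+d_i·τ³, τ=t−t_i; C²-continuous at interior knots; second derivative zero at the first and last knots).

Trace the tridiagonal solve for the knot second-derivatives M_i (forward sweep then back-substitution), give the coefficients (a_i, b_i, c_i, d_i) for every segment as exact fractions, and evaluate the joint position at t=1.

Δ: Δ0=-1/2, Δ1=-3, Δ2=8/3, Δ3=-1/2, Δ4=-2
row 1: diag=8, rhs=-15; c'=1/4, d'=-15/8
row 2: denom=10−2·1/4=19/2; d'=(34−2·-15/8)/(19/2)=151/38
row 3: denom=10−3·6/19=172/19; d'=(-19−3·151/38)/(172/19)=-1175/344
row 4: denom=8−2·19/86=325/43; d'=(-9−2·-1175/344)/(325/43)=-373/1300
back: M4=-373/1300
back: M3=-1175/344−19/86·-373/1300=-2179/650
back: M2=151/38−6/19·-2179/650=3271/650
back: M1=-15/8−1/4·3271/650=-4073/1300
M: M0=0, M1=-4073/1300, M2=3271/650, M3=-2179/650, M4=-373/1300, M5=0
seg 0: a=2, c=M0/2=0, d=(M1−M0)/(6·2)=-4073/15600, b=Δ0−h0·(2M0+M1)/6=2123/3900
seg 1: a=1, c=M1/2=-4073/2600, d=(M2−M1)/(6·2)=2123/3120, b=Δ1−h1·(2M1+M2)/6=-2524/975
seg 2: a=-5, c=M2/2=3271/1300, d=(M3−M2)/(6·3)=-109/234, b=Δ2−h2·(2M2+M3)/6=-2689/3900
seg 3: a=3, c=M3/2=-2179/1300, d=(M4−M3)/(6·2)=797/3120, b=Δ3−h3·(2M3+M4)/6=7139/3900
seg 4: a=2, c=M4/2=-373/2600, d=(M5−M4)/(6·2)=373/15600, b=Δ4−h4·(2M4+M5)/6=-3527/1950
t_q=1 → seg 0, τ=1; S=2+2123/3900·τ+0·τ²+-4073/15600·τ³=11873/5200

  seg 0: a=2 b=2123/3900 c=0 d=-4073/15600
  seg 1: a=1 b=-2524/975 c=-4073/2600 d=2123/3120
  seg 2: a=-5 b=-2689/3900 c=3271/1300 d=-109/234
  seg 3: a=3 b=7139/3900 c=-2179/1300 d=797/3120
  seg 4: a=2 b=-3527/1950 c=-373/2600 d=373/15600
S(1) = 11873/5200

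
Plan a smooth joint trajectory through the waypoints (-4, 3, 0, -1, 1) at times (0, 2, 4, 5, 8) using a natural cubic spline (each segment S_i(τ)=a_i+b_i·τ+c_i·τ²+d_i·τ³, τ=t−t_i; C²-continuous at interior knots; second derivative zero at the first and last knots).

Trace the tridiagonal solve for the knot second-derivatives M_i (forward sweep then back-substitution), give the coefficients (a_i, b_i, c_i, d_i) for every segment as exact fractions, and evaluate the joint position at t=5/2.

  seg 0: a=-4 b=2525/516 c=0 d=-719/2064
  seg 1: a=3 b=92/129 c=-719/344 d=1015/2064
  seg 2: a=0 b=-901/516 c=37/43 d=-59/516
  seg 3: a=-1 b=-95/258 c=89/172 d=-89/1548
S(5/2) = 15937/5504

Δ: Δ0=7/2, Δ1=-3/2, Δ2=-1, Δ3=2/3
row 1: diag=8, rhs=-30; c'=1/4, d'=-15/4
row 2: denom=6−2·1/4=11/2; d'=(3−2·-15/4)/(11/2)=21/11
row 3: denom=8−1·2/11=86/11; d'=(10−1·21/11)/(86/11)=89/86
back: M3=89/86
back: M2=21/11−2/11·89/86=74/43
back: M1=-15/4−1/4·74/43=-719/172
M: M0=0, M1=-719/172, M2=74/43, M3=89/86, M4=0
seg 0: a=-4, c=M0/2=0, d=(M1−M0)/(6·2)=-719/2064, b=Δ0−h0·(2M0+M1)/6=2525/516
seg 1: a=3, c=M1/2=-719/344, d=(M2−M1)/(6·2)=1015/2064, b=Δ1−h1·(2M1+M2)/6=92/129
seg 2: a=0, c=M2/2=37/43, d=(M3−M2)/(6·1)=-59/516, b=Δ2−h2·(2M2+M3)/6=-901/516
seg 3: a=-1, c=M3/2=89/172, d=(M4−M3)/(6·3)=-89/1548, b=Δ3−h3·(2M3+M4)/6=-95/258
t_q=5/2 → seg 1, τ=1/2; S=3+92/129·τ+-719/344·τ²+1015/2064·τ³=15937/5504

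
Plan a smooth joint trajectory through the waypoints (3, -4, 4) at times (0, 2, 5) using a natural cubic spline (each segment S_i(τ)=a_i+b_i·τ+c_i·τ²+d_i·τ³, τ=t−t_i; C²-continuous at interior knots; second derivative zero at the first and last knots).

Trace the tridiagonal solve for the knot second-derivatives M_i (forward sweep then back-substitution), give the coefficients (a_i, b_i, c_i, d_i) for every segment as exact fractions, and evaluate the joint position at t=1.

Δ: Δ0=-7/2, Δ1=8/3
row 1: diag=10, rhs=37; c'=3/10, d'=37/10
back: M1=37/10
M: M0=0, M1=37/10, M2=0
seg 0: a=3, c=M0/2=0, d=(M1−M0)/(6·2)=37/120, b=Δ0−h0·(2M0+M1)/6=-71/15
seg 1: a=-4, c=M1/2=37/20, d=(M2−M1)/(6·3)=-37/180, b=Δ1−h1·(2M1+M2)/6=-31/30
t_q=1 → seg 0, τ=1; S=3+-71/15·τ+0·τ²+37/120·τ³=-57/40

  seg 0: a=3 b=-71/15 c=0 d=37/120
  seg 1: a=-4 b=-31/30 c=37/20 d=-37/180
S(1) = -57/40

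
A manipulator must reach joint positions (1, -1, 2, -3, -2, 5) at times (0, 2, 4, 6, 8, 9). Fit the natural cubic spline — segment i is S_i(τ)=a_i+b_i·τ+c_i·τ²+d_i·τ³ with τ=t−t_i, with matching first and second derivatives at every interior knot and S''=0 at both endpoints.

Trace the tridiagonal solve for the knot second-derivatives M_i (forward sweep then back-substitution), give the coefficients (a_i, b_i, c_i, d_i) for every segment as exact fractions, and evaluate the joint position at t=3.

  seg 0: a=1 b=-302/153 c=0 d=149/612
  seg 1: a=-1 b=145/153 c=149/102 d=-725/1224
  seg 2: a=2 b=-97/306 c=-427/204 d=613/1224
  seg 3: a=-3 b=-410/153 c=31/34 d=415/1224
  seg 4: a=-2 b=1541/306 c=601/204 d=-601/612
S(3) = 111/136

Δ: Δ0=-1, Δ1=3/2, Δ2=-5/2, Δ3=1/2, Δ4=7
row 1: diag=8, rhs=15; c'=1/4, d'=15/8
row 2: denom=8−2·1/4=15/2; d'=(-24−2·15/8)/(15/2)=-37/10
row 3: denom=8−2·4/15=112/15; d'=(18−2·-37/10)/(112/15)=381/112
row 4: denom=6−2·15/56=153/28; d'=(39−2·381/112)/(153/28)=601/102
back: M4=601/102
back: M3=381/112−15/56·601/102=31/17
back: M2=-37/10−4/15·31/17=-427/102
back: M1=15/8−1/4·-427/102=149/51
M: M0=0, M1=149/51, M2=-427/102, M3=31/17, M4=601/102, M5=0
seg 0: a=1, c=M0/2=0, d=(M1−M0)/(6·2)=149/612, b=Δ0−h0·(2M0+M1)/6=-302/153
seg 1: a=-1, c=M1/2=149/102, d=(M2−M1)/(6·2)=-725/1224, b=Δ1−h1·(2M1+M2)/6=145/153
seg 2: a=2, c=M2/2=-427/204, d=(M3−M2)/(6·2)=613/1224, b=Δ2−h2·(2M2+M3)/6=-97/306
seg 3: a=-3, c=M3/2=31/34, d=(M4−M3)/(6·2)=415/1224, b=Δ3−h3·(2M3+M4)/6=-410/153
seg 4: a=-2, c=M4/2=601/204, d=(M5−M4)/(6·1)=-601/612, b=Δ4−h4·(2M4+M5)/6=1541/306
t_q=3 → seg 1, τ=1; S=-1+145/153·τ+149/102·τ²+-725/1224·τ³=111/136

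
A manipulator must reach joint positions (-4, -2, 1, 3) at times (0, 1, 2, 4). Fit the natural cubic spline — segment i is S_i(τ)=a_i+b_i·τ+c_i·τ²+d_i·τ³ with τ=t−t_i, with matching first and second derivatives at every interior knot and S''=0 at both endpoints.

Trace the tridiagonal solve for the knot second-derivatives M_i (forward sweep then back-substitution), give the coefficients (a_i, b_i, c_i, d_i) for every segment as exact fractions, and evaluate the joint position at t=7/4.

  seg 0: a=-4 b=38/23 c=0 d=8/23
  seg 1: a=-2 b=62/23 c=24/23 d=-17/23
  seg 2: a=1 b=59/23 c=-27/23 d=9/46
S(7/4) = 19/64

Δ: Δ0=2, Δ1=3, Δ2=1
row 1: diag=4, rhs=6; c'=1/4, d'=3/2
row 2: denom=6−1·1/4=23/4; d'=(-12−1·3/2)/(23/4)=-54/23
back: M2=-54/23
back: M1=3/2−1/4·-54/23=48/23
M: M0=0, M1=48/23, M2=-54/23, M3=0
seg 0: a=-4, c=M0/2=0, d=(M1−M0)/(6·1)=8/23, b=Δ0−h0·(2M0+M1)/6=38/23
seg 1: a=-2, c=M1/2=24/23, d=(M2−M1)/(6·1)=-17/23, b=Δ1−h1·(2M1+M2)/6=62/23
seg 2: a=1, c=M2/2=-27/23, d=(M3−M2)/(6·2)=9/46, b=Δ2−h2·(2M2+M3)/6=59/23
t_q=7/4 → seg 1, τ=3/4; S=-2+62/23·τ+24/23·τ²+-17/23·τ³=19/64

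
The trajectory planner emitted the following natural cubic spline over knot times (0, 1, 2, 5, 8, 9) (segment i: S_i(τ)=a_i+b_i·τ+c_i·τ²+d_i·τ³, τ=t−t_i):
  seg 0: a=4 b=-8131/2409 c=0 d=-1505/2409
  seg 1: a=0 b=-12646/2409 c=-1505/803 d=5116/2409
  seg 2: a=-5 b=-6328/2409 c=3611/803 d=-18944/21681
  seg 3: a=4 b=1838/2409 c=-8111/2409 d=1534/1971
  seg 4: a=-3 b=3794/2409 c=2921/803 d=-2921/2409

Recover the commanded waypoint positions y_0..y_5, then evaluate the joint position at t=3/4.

y_0=4 y_1=0 y_2=-5 y_3=4 y_4=-3 y_5=1
S(3/4) = 61927/51392

y_0 = S_0(0) = a_0 = 4
y_1 = S_1(0) = a_1 = 0
y_2 = S_2(0) = a_2 = -5
y_3 = S_3(0) = a_3 = 4
y_4 = S_4(0) = a_4 = -3
y_5 = S_4(1) = 1
t_q=3/4 is in segment 0 (τ=3/4); S_0(τ)=61927/51392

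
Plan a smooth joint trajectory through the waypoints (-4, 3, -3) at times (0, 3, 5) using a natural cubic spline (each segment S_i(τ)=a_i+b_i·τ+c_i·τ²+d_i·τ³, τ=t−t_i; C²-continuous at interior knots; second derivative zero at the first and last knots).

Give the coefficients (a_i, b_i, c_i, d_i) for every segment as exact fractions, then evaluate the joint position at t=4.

Δ: Δ0=7/3, Δ1=-3
row 1: diag=10, rhs=-32; c'=1/5, d'=-16/5
back: M1=-16/5
M: M0=0, M1=-16/5, M2=0
seg 0: a=-4, c=M0/2=0, d=(M1−M0)/(6·3)=-8/45, b=Δ0−h0·(2M0+M1)/6=59/15
seg 1: a=3, c=M1/2=-8/5, d=(M2−M1)/(6·2)=4/15, b=Δ1−h1·(2M1+M2)/6=-13/15
t_q=4 → seg 1, τ=1; S=3+-13/15·τ+-8/5·τ²+4/15·τ³=4/5

  seg 0: a=-4 b=59/15 c=0 d=-8/45
  seg 1: a=3 b=-13/15 c=-8/5 d=4/15
S(4) = 4/5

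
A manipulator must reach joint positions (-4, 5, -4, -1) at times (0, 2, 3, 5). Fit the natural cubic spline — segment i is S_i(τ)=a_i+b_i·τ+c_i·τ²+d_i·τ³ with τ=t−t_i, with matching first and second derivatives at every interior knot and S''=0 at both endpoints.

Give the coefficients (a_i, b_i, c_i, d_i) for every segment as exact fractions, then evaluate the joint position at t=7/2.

Δ: Δ0=9/2, Δ1=-9, Δ2=3/2
row 1: diag=6, rhs=-81; c'=1/6, d'=-27/2
row 2: denom=6−1·1/6=35/6; d'=(63−1·-27/2)/(35/6)=459/35
back: M2=459/35
back: M1=-27/2−1/6·459/35=-549/35
M: M0=0, M1=-549/35, M2=459/35, M3=0
seg 0: a=-4, c=M0/2=0, d=(M1−M0)/(6·2)=-183/140, b=Δ0−h0·(2M0+M1)/6=681/70
seg 1: a=5, c=M1/2=-549/70, d=(M2−M1)/(6·1)=24/5, b=Δ1−h1·(2M1+M2)/6=-417/70
seg 2: a=-4, c=M2/2=459/70, d=(M3−M2)/(6·2)=-153/140, b=Δ2−h2·(2M2+M3)/6=-507/70
t_q=7/2 → seg 2, τ=1/2; S=-4+-507/70·τ+459/70·τ²+-153/140·τ³=-979/160

  seg 0: a=-4 b=681/70 c=0 d=-183/140
  seg 1: a=5 b=-417/70 c=-549/70 d=24/5
  seg 2: a=-4 b=-507/70 c=459/70 d=-153/140
S(7/2) = -979/160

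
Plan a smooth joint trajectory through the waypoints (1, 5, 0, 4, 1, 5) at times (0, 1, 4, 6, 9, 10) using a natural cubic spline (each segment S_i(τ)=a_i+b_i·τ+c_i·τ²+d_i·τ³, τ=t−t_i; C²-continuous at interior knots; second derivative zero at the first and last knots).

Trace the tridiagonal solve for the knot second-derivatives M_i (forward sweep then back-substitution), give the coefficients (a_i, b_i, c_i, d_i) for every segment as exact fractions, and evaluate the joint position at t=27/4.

  seg 0: a=1 b=7999/1595 c=0 d=-1619/1595
  seg 1: a=5 b=3142/1595 c=-4857/1595 d=2392/3915
  seg 2: a=0 b=312/1595 c=11741/4785 d=-128/165
  seg 3: a=4 b=3356/4785 c=-10531/4785 d=2132/3915
  seg 4: a=1 b=10526/4785 c=4307/1595 d=-4307/4785
S(27/4) = 44887/12760

Δ: Δ0=4, Δ1=-5/3, Δ2=2, Δ3=-1, Δ4=4
row 1: diag=8, rhs=-34; c'=3/8, d'=-17/4
row 2: denom=10−3·3/8=71/8; d'=(22−3·-17/4)/(71/8)=278/71
row 3: denom=10−2·16/71=678/71; d'=(-18−2·278/71)/(678/71)=-917/339
row 4: denom=8−3·71/226=1595/226; d'=(30−3·-917/339)/(1595/226)=8614/1595
back: M4=8614/1595
back: M3=-917/339−71/226·8614/1595=-21062/4785
back: M2=278/71−16/71·-21062/4785=23482/4785
back: M1=-17/4−3/8·23482/4785=-9714/1595
M: M0=0, M1=-9714/1595, M2=23482/4785, M3=-21062/4785, M4=8614/1595, M5=0
seg 0: a=1, c=M0/2=0, d=(M1−M0)/(6·1)=-1619/1595, b=Δ0−h0·(2M0+M1)/6=7999/1595
seg 1: a=5, c=M1/2=-4857/1595, d=(M2−M1)/(6·3)=2392/3915, b=Δ1−h1·(2M1+M2)/6=3142/1595
seg 2: a=0, c=M2/2=11741/4785, d=(M3−M2)/(6·2)=-128/165, b=Δ2−h2·(2M2+M3)/6=312/1595
seg 3: a=4, c=M3/2=-10531/4785, d=(M4−M3)/(6·3)=2132/3915, b=Δ3−h3·(2M3+M4)/6=3356/4785
seg 4: a=1, c=M4/2=4307/1595, d=(M5−M4)/(6·1)=-4307/4785, b=Δ4−h4·(2M4+M5)/6=10526/4785
t_q=27/4 → seg 3, τ=3/4; S=4+3356/4785·τ+-10531/4785·τ²+2132/3915·τ³=44887/12760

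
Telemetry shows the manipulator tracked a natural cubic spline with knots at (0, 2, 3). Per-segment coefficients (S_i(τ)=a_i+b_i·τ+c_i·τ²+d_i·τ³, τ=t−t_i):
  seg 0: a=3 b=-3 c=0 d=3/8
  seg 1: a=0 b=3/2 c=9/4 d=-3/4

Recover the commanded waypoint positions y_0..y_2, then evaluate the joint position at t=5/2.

y_0 = S_0(0) = a_0 = 3
y_1 = S_1(0) = a_1 = 0
y_2 = S_1(1) = 3
t_q=5/2 is in segment 1 (τ=1/2); S_1(τ)=39/32

y_0=3 y_1=0 y_2=3
S(5/2) = 39/32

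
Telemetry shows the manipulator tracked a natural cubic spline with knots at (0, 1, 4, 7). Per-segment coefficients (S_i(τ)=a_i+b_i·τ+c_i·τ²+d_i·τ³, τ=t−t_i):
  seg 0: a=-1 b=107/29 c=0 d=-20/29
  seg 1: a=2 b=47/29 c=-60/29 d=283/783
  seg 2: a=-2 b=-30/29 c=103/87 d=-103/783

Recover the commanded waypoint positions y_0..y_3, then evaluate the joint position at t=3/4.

y_0=-1 y_1=2 y_2=-2 y_3=2
S(3/4) = 685/464

y_0 = S_0(0) = a_0 = -1
y_1 = S_1(0) = a_1 = 2
y_2 = S_2(0) = a_2 = -2
y_3 = S_2(3) = 2
t_q=3/4 is in segment 0 (τ=3/4); S_0(τ)=685/464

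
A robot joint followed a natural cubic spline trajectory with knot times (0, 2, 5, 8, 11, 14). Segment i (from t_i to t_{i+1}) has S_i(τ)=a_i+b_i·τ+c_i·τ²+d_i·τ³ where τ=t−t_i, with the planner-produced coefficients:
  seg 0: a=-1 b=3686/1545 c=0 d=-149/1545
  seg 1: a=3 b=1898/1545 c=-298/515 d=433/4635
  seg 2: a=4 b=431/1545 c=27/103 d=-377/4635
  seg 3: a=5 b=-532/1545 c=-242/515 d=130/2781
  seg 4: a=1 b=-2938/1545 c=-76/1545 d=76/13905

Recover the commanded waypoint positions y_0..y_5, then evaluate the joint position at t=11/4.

y_0=-1 y_1=3 y_2=4 y_3=5 y_4=1 y_5=-5
S(11/4) = 119819/32960

y_0 = S_0(0) = a_0 = -1
y_1 = S_1(0) = a_1 = 3
y_2 = S_2(0) = a_2 = 4
y_3 = S_3(0) = a_3 = 5
y_4 = S_4(0) = a_4 = 1
y_5 = S_4(3) = -5
t_q=11/4 is in segment 1 (τ=3/4); S_1(τ)=119819/32960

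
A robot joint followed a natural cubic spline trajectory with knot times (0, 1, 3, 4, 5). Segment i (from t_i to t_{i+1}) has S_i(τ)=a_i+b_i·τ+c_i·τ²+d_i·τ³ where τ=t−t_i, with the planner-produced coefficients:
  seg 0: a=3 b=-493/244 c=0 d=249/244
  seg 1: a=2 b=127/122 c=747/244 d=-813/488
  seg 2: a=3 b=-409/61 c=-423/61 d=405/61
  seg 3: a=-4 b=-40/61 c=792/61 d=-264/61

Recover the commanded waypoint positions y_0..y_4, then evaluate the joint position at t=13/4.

y_0=3 y_1=2 y_2=3 y_3=-4 y_4=4
S(13/4) = 3881/3904

y_0 = S_0(0) = a_0 = 3
y_1 = S_1(0) = a_1 = 2
y_2 = S_2(0) = a_2 = 3
y_3 = S_3(0) = a_3 = -4
y_4 = S_3(1) = 4
t_q=13/4 is in segment 2 (τ=1/4); S_2(τ)=3881/3904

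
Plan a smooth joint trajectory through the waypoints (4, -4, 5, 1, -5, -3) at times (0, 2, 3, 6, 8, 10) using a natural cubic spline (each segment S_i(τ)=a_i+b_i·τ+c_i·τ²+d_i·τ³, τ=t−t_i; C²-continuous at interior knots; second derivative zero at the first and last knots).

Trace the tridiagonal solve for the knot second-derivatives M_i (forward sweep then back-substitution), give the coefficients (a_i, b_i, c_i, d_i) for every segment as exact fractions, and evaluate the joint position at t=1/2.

Δ: Δ0=-4, Δ1=9, Δ2=-4/3, Δ3=-3, Δ4=1
row 1: diag=6, rhs=78; c'=1/6, d'=13
row 2: denom=8−1·1/6=47/6; d'=(-62−1·13)/(47/6)=-450/47
row 3: denom=10−3·18/47=416/47; d'=(-10−3·-450/47)/(416/47)=55/26
row 4: denom=8−2·47/208=785/104; d'=(24−2·55/26)/(785/104)=2056/785
back: M4=2056/785
back: M3=55/26−47/208·2056/785=1196/785
back: M2=-450/47−18/47·1196/785=-7974/785
back: M1=13−1/6·-7974/785=11534/785
M: M0=0, M1=11534/785, M2=-7974/785, M3=1196/785, M4=2056/785, M5=0
seg 0: a=4, c=M0/2=0, d=(M1−M0)/(6·2)=5767/4710, b=Δ0−h0·(2M0+M1)/6=-20954/2355
seg 1: a=-4, c=M1/2=5767/785, d=(M2−M1)/(6·1)=-9754/2355, b=Δ1−h1·(2M1+M2)/6=13648/2355
seg 2: a=5, c=M2/2=-3987/785, d=(M3−M2)/(6·3)=917/1413, b=Δ2−h2·(2M2+M3)/6=18988/2355
seg 3: a=1, c=M3/2=598/785, d=(M4−M3)/(6·2)=43/471, b=Δ3−h3·(2M3+M4)/6=-11513/2355
seg 4: a=-5, c=M4/2=1028/785, d=(M5−M4)/(6·2)=-514/2355, b=Δ4−h4·(2M4+M5)/6=-1757/2355
t_q=1/2 → seg 0, τ=1/2; S=4+-20954/2355·τ+0·τ²+5767/4710·τ³=-743/2512

  seg 0: a=4 b=-20954/2355 c=0 d=5767/4710
  seg 1: a=-4 b=13648/2355 c=5767/785 d=-9754/2355
  seg 2: a=5 b=18988/2355 c=-3987/785 d=917/1413
  seg 3: a=1 b=-11513/2355 c=598/785 d=43/471
  seg 4: a=-5 b=-1757/2355 c=1028/785 d=-514/2355
S(1/2) = -743/2512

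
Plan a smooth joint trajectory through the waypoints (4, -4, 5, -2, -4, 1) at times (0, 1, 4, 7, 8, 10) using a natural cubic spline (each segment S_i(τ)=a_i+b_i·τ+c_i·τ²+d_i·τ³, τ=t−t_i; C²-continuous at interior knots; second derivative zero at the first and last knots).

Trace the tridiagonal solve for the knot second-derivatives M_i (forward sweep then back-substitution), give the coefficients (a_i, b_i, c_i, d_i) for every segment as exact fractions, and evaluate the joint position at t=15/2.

  seg 0: a=4 b=-71191/7314 c=0 d=12679/7314
  seg 1: a=-4 b=-16577/3657 c=12679/2438 d=-59015/65826
  seg 2: a=5 b=18023/7314 c=-10489/3657 d=27845/65826
  seg 3: a=-2 b=-12155/3657 c=2289/2438 d=2815/7314
  seg 4: a=-4 b=-2131/7314 c=2552/1219 d=-1276/3657
S(15/2) = -65905/19504

Δ: Δ0=-8, Δ1=3, Δ2=-7/3, Δ3=-2, Δ4=5/2
row 1: diag=8, rhs=66; c'=3/8, d'=33/4
row 2: denom=12−3·3/8=87/8; d'=(-32−3·33/4)/(87/8)=-454/87
row 3: denom=8−3·8/29=208/29; d'=(2−3·-454/87)/(208/29)=32/13
row 4: denom=6−1·29/208=1219/208; d'=(27−1·32/13)/(1219/208)=5104/1219
back: M4=5104/1219
back: M3=32/13−29/208·5104/1219=2289/1219
back: M2=-454/87−8/29·2289/1219=-20978/3657
back: M1=33/4−3/8·-20978/3657=12679/1219
M: M0=0, M1=12679/1219, M2=-20978/3657, M3=2289/1219, M4=5104/1219, M5=0
seg 0: a=4, c=M0/2=0, d=(M1−M0)/(6·1)=12679/7314, b=Δ0−h0·(2M0+M1)/6=-71191/7314
seg 1: a=-4, c=M1/2=12679/2438, d=(M2−M1)/(6·3)=-59015/65826, b=Δ1−h1·(2M1+M2)/6=-16577/3657
seg 2: a=5, c=M2/2=-10489/3657, d=(M3−M2)/(6·3)=27845/65826, b=Δ2−h2·(2M2+M3)/6=18023/7314
seg 3: a=-2, c=M3/2=2289/2438, d=(M4−M3)/(6·1)=2815/7314, b=Δ3−h3·(2M3+M4)/6=-12155/3657
seg 4: a=-4, c=M4/2=2552/1219, d=(M5−M4)/(6·2)=-1276/3657, b=Δ4−h4·(2M4+M5)/6=-2131/7314
t_q=15/2 → seg 3, τ=1/2; S=-2+-12155/3657·τ+2289/2438·τ²+2815/7314·τ³=-65905/19504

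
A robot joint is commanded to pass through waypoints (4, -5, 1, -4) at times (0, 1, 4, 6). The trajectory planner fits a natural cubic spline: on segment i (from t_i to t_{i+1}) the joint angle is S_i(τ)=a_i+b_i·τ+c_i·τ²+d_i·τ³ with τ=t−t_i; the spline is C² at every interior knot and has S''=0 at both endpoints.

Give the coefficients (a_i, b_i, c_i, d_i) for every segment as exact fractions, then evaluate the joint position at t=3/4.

  seg 0: a=4 b=-1525/142 c=0 d=247/142
  seg 1: a=-5 b=-392/71 c=741/142 d=-385/426
  seg 2: a=1 b=197/142 c=-207/71 d=69/142
S(3/4) = -30179/9088

Δ: Δ0=-9, Δ1=2, Δ2=-5/2
row 1: diag=8, rhs=66; c'=3/8, d'=33/4
row 2: denom=10−3·3/8=71/8; d'=(-27−3·33/4)/(71/8)=-414/71
back: M2=-414/71
back: M1=33/4−3/8·-414/71=741/71
M: M0=0, M1=741/71, M2=-414/71, M3=0
seg 0: a=4, c=M0/2=0, d=(M1−M0)/(6·1)=247/142, b=Δ0−h0·(2M0+M1)/6=-1525/142
seg 1: a=-5, c=M1/2=741/142, d=(M2−M1)/(6·3)=-385/426, b=Δ1−h1·(2M1+M2)/6=-392/71
seg 2: a=1, c=M2/2=-207/71, d=(M3−M2)/(6·2)=69/142, b=Δ2−h2·(2M2+M3)/6=197/142
t_q=3/4 → seg 0, τ=3/4; S=4+-1525/142·τ+0·τ²+247/142·τ³=-30179/9088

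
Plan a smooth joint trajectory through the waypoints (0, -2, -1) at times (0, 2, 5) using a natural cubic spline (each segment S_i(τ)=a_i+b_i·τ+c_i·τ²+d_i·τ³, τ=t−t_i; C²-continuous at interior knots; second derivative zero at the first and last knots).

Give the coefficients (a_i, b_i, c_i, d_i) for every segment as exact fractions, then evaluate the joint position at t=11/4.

  seg 0: a=0 b=-19/15 c=0 d=1/15
  seg 1: a=-2 b=-7/15 c=2/5 d=-2/45
S(11/4) = -343/160

Δ: Δ0=-1, Δ1=1/3
row 1: diag=10, rhs=8; c'=3/10, d'=4/5
back: M1=4/5
M: M0=0, M1=4/5, M2=0
seg 0: a=0, c=M0/2=0, d=(M1−M0)/(6·2)=1/15, b=Δ0−h0·(2M0+M1)/6=-19/15
seg 1: a=-2, c=M1/2=2/5, d=(M2−M1)/(6·3)=-2/45, b=Δ1−h1·(2M1+M2)/6=-7/15
t_q=11/4 → seg 1, τ=3/4; S=-2+-7/15·τ+2/5·τ²+-2/45·τ³=-343/160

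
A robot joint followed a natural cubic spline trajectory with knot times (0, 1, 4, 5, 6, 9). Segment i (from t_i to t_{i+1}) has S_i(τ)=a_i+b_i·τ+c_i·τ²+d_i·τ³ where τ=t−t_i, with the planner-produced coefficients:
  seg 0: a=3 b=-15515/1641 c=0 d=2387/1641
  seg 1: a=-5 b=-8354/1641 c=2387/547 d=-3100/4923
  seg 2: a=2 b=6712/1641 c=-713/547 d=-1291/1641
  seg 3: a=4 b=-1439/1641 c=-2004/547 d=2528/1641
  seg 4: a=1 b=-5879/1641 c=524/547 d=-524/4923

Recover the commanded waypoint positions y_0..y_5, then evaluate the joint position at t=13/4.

y_0 = S_0(0) = a_0 = 3
y_1 = S_1(0) = a_1 = -5
y_2 = S_2(0) = a_2 = 2
y_3 = S_3(0) = a_3 = 4
y_4 = S_4(0) = a_4 = 1
y_5 = S_4(3) = -4
t_q=13/4 is in segment 1 (τ=9/4); S_1(τ)=-3359/2188

y_0=3 y_1=-5 y_2=2 y_3=4 y_4=1 y_5=-4
S(13/4) = -3359/2188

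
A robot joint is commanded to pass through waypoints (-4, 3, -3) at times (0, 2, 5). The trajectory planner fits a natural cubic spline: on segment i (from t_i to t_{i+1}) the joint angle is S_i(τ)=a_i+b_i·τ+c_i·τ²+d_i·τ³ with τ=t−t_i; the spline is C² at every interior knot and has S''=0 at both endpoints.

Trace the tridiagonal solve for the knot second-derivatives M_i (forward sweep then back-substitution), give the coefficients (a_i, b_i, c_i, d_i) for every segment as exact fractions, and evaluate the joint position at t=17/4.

  seg 0: a=-4 b=23/5 c=0 d=-11/40
  seg 1: a=3 b=13/10 c=-33/20 d=11/60
S(17/4) = -87/256

Δ: Δ0=7/2, Δ1=-2
row 1: diag=10, rhs=-33; c'=3/10, d'=-33/10
back: M1=-33/10
M: M0=0, M1=-33/10, M2=0
seg 0: a=-4, c=M0/2=0, d=(M1−M0)/(6·2)=-11/40, b=Δ0−h0·(2M0+M1)/6=23/5
seg 1: a=3, c=M1/2=-33/20, d=(M2−M1)/(6·3)=11/60, b=Δ1−h1·(2M1+M2)/6=13/10
t_q=17/4 → seg 1, τ=9/4; S=3+13/10·τ+-33/20·τ²+11/60·τ³=-87/256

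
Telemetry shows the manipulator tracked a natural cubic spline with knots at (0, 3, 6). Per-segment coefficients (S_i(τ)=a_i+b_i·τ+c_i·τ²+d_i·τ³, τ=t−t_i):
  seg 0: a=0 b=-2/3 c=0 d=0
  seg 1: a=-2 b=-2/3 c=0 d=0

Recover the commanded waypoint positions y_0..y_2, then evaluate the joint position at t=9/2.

y_0 = S_0(0) = a_0 = 0
y_1 = S_1(0) = a_1 = -2
y_2 = S_1(3) = -4
t_q=9/2 is in segment 1 (τ=3/2); S_1(τ)=-3

y_0=0 y_1=-2 y_2=-4
S(9/2) = -3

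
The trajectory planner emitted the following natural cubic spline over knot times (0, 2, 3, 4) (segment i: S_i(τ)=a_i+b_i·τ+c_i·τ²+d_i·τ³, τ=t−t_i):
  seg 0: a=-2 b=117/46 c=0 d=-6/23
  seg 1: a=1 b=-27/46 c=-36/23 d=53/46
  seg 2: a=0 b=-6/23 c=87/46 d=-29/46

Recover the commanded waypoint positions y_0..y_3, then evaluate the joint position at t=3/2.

y_0=-2 y_1=1 y_2=0 y_3=1
S(3/2) = 43/46

y_0 = S_0(0) = a_0 = -2
y_1 = S_1(0) = a_1 = 1
y_2 = S_2(0) = a_2 = 0
y_3 = S_2(1) = 1
t_q=3/2 is in segment 0 (τ=3/2); S_0(τ)=43/46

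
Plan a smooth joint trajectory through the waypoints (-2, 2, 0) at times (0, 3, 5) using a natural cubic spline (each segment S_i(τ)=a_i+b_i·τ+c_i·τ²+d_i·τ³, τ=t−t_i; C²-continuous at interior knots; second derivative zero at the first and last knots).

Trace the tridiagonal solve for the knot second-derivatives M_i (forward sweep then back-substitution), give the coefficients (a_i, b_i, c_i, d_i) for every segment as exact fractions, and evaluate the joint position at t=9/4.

Δ: Δ0=4/3, Δ1=-1
row 1: diag=10, rhs=-14; c'=1/5, d'=-7/5
back: M1=-7/5
M: M0=0, M1=-7/5, M2=0
seg 0: a=-2, c=M0/2=0, d=(M1−M0)/(6·3)=-7/90, b=Δ0−h0·(2M0+M1)/6=61/30
seg 1: a=2, c=M1/2=-7/10, d=(M2−M1)/(6·2)=7/60, b=Δ1−h1·(2M1+M2)/6=-1/15
t_q=9/4 → seg 0, τ=9/4; S=-2+61/30·τ+0·τ²+-7/90·τ³=1081/640

  seg 0: a=-2 b=61/30 c=0 d=-7/90
  seg 1: a=2 b=-1/15 c=-7/10 d=7/60
S(9/4) = 1081/640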